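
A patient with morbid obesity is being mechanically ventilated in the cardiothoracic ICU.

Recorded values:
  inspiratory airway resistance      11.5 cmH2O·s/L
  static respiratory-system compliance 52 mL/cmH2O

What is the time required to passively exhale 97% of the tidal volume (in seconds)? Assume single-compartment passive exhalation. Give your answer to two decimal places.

2.10

τ = R × C = 11.5 × 52 mL/cmH2O = 11.5 × 0.052 L/cmH2O = 0.598 s.
Exhaled fraction f = 1 − e^(−t/τ) → t = −τ·ln(1 − f) = −0.598·ln(0.03) = 2.097 s.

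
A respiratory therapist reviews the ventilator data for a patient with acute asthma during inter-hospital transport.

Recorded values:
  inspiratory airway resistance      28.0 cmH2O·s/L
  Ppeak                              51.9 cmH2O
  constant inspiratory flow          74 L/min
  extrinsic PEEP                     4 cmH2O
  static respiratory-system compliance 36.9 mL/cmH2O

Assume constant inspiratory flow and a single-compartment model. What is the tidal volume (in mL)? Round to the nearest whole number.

Flow: 74 L/min ÷ 60 = 1.2333 L/s.
Equation of motion (constant flow): PIP = Vt/C + R·V̇ + PEEP.
Vt/C = PIP − R·V̇ − PEEP = 51.9 − 34.532 − 4 = 13.368 cmH2O.
Vt = C × 13.368 = 36.9 × 13.368 = 493.28 mL.

493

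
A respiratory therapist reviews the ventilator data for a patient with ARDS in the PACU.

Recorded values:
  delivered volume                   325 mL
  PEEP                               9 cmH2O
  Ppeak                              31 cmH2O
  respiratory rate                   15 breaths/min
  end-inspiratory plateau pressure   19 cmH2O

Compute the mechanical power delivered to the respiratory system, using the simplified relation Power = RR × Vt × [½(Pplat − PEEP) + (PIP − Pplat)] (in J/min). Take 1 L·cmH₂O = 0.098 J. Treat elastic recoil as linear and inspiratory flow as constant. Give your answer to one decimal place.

8.1

Per-breath work = Vt × [½(Pplat−PEEP) + (PIP−Pplat)] = 0.325 × [0.5×10.0 + 12.0] = 0.325 × 17.0 = 5.525 L·cmH2O.
Power = 15 × 5.525 = 82.875 L·cmH2O/min.
× 0.098 J/(L·cmH2O) → 8.122 J/min.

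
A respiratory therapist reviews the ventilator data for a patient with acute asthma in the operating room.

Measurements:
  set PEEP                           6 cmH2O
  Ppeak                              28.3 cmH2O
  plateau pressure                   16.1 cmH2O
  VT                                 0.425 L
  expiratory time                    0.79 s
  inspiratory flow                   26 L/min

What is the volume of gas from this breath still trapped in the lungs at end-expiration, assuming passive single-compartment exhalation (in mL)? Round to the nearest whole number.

218

Flow: 26 L/min ÷ 60 = 0.4333 L/s.
R = (PIP − Pplat)/V̇ = (28.3 − 16.1) / 0.4333 = 12.2/0.4333 = 28.156 cmH2O·s/L.
C = Vt/(Pplat − PEEP) = 425.0 / (16.1 − 6) = 425.0/10.1 = 42.079 mL/cmH2O.
τ = R × C = 28.156 × 0.04208 L/cmH2O = 1.185 s.
Fraction remaining = e^(−Te/τ) = e^(−0.79/1.185) = 0.5134.
Trapped volume = 425.0 × 0.5134 = 218.2 mL.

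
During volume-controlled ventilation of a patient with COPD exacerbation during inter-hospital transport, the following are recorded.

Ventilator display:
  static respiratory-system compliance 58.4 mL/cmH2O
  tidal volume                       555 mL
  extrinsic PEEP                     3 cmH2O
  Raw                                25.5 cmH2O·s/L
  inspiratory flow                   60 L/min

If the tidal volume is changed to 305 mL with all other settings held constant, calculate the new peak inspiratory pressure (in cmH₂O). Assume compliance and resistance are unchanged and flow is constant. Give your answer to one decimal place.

33.7

Flow: 60 L/min ÷ 60 = 1 L/s.
PIP = Vt/C + R·V̇ + PEEP (constant-flow equation of motion).
Only the elastic term changes: ΔPIP = ΔVt / C = (305 − 555) / 58.4 = -4.281 cmH2O.
Original PIP = 555/58.4 + 25.5×1 + 3 = 38.003 cmH2O; new PIP = 38.003 + (-4.281) = 33.722 cmH2O.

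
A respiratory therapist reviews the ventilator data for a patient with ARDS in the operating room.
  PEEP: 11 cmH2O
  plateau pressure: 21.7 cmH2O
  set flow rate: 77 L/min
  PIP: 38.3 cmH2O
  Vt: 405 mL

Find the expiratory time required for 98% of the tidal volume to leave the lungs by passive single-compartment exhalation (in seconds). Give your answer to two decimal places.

1.92

Flow: 77 L/min ÷ 60 = 1.2833 L/s.
R = (PIP − Pplat)/V̇ = (38.3 − 21.7) / 1.2833 = 16.6/1.2833 = 12.935 cmH2O·s/L.
C = Vt/(Pplat − PEEP) = 405.0 / (21.7 − 11) = 405.0/10.7 = 37.85 mL/cmH2O.
τ = R × C = 12.935 × 0.03785 L/cmH2O = 0.4896 s.
t = −τ·ln(1 − 0.98) = −0.4896·ln(0.02) = 1.915 s.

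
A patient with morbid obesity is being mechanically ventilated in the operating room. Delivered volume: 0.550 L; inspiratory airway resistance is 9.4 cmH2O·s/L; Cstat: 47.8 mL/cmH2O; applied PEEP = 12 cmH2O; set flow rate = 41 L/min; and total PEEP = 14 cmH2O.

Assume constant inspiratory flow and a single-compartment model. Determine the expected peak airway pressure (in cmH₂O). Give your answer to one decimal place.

Flow: 41 L/min ÷ 60 = 0.6833 L/s.
Total PEEP = 14 cmH2O (set 12 + intrinsic 2); this is the baseline alveolar pressure.
Equation of motion (constant flow): PIP = Vt/C + R·V̇ + PEEP.
PIP = 550/47.8 + 9.4×0.6833 + 14 = 11.506 + 6.423 + 14 = 31.929 cmH2O.

31.9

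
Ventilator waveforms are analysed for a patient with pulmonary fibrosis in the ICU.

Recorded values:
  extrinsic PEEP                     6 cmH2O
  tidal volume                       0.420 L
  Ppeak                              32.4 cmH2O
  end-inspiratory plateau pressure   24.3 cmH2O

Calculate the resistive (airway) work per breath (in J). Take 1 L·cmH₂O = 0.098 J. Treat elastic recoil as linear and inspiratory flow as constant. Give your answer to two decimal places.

With constant inspiratory flow the resistive pressure is constant at PIP − Pplat = 32.4 − 24.3 = 8.1 cmH2O, so resistive work = 8.1 × 0.420 = 3.402 L·cmH2O.
× 0.098 J/(L·cmH2O) → 0.3334 J.

0.33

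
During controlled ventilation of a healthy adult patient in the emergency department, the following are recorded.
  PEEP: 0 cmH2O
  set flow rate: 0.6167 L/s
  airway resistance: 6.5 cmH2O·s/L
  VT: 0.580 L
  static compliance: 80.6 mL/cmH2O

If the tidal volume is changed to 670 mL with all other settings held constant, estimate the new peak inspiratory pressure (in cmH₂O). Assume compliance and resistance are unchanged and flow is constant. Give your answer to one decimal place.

PIP = Vt/C + R·V̇ + PEEP (constant-flow equation of motion).
Only the elastic term changes: ΔPIP = ΔVt / C = (670 − 580) / 80.6 = 1.117 cmH2O.
Original PIP = 580/80.6 + 6.5×0.6167 + 0 = 11.205 cmH2O; new PIP = 11.205 + (1.117) = 12.322 cmH2O.

12.3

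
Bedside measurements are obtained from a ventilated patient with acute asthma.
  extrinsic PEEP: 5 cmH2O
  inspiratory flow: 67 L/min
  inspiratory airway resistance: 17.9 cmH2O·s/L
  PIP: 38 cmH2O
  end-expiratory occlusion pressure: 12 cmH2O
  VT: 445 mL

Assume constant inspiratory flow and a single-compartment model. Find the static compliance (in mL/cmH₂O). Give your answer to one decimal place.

74.0

Flow: 67 L/min ÷ 60 = 1.1167 L/s.
Total PEEP = 12 cmH2O (set 5 + intrinsic 7); this is the baseline alveolar pressure.
Equation of motion (constant flow): PIP = Vt/C + R·V̇ + PEEP.
Vt/C = PIP − R·V̇ − PEEP = 38 − 17.9×1.1167 − 12 = 38 − 19.989 − 12 = 6.011 cmH2O.
C = Vt / 6.011 = 445 / 6.011 = 74.031 mL/cmH2O.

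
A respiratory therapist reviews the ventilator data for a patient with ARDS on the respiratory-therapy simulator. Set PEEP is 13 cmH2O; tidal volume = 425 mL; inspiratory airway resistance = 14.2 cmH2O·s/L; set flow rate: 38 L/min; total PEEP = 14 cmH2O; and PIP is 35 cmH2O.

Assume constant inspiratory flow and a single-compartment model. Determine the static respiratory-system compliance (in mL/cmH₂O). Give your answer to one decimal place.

35.4

Flow: 38 L/min ÷ 60 = 0.6333 L/s.
Total PEEP = 14 cmH2O (set 13 + intrinsic 1); this is the baseline alveolar pressure.
Equation of motion (constant flow): PIP = Vt/C + R·V̇ + PEEP.
Vt/C = PIP − R·V̇ − PEEP = 35 − 14.2×0.6333 − 14 = 35 − 8.993 − 14 = 12.007 cmH2O.
C = Vt / 12.007 = 425 / 12.007 = 35.396 mL/cmH2O.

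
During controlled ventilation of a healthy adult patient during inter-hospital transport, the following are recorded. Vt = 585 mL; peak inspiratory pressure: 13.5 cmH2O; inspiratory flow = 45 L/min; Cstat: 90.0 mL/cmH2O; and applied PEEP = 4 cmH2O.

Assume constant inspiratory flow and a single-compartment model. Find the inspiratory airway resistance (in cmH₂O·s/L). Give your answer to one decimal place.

4.0

Flow: 45 L/min ÷ 60 = 0.75 L/s.
Equation of motion (constant flow): PIP = Vt/C + R·V̇ + PEEP.
R·V̇ = PIP − Vt/C − PEEP = 13.5 − 585/90.0 − 4 = 13.5 − 6.5 − 4 = 3.0 cmH2O.
R = 3.0 / 0.75 = 4.0 cmH2O·s/L.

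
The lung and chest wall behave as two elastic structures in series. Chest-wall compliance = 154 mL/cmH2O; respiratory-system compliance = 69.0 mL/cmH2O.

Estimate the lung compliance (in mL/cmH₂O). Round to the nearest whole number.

125

1/CL = 1/Crs − 1/Ccw.
1/CL = 1/69.0 − 1/154 = 0.007999.
CL = 125.02 mL/cmH2O.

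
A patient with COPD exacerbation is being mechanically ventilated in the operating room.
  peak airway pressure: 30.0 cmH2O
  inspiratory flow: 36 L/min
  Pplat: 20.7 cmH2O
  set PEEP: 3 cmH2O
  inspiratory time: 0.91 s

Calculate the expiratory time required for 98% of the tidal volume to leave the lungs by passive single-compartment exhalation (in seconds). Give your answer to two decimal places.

1.87

Flow: 36 L/min ÷ 60 = 0.6 L/s.
Vt = flow × Ti = 0.6 L/s × 0.91 s × 1000 mL/L = 546.0 mL.
R = (PIP − Pplat)/V̇ = (30.0 − 20.7) / 0.6 = 9.3/0.6 = 15.5 cmH2O·s/L.
C = Vt/(Pplat − PEEP) = 546.0 / (20.7 − 3) = 546.0/17.7 = 30.847 mL/cmH2O.
τ = R × C = 15.5 × 0.03085 L/cmH2O = 0.4782 s.
t = −τ·ln(1 − 0.98) = −0.4782·ln(0.02) = 1.871 s.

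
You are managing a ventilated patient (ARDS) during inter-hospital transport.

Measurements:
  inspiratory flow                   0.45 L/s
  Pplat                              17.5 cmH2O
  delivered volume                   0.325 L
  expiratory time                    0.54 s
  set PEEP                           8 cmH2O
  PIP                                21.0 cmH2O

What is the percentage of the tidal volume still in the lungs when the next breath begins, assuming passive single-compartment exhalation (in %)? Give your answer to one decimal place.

13.1

R = (PIP − Pplat)/V̇ = (21.0 − 17.5) / 0.45 = 3.5/0.45 = 7.778 cmH2O·s/L.
C = Vt/(Pplat − PEEP) = 325.0 / (17.5 − 8) = 325.0/9.5 = 34.211 mL/cmH2O.
τ = R × C = 7.778 × 0.03421 L/cmH2O = 0.2661 s.
Fraction remaining at end-expiration = e^(−Te/τ) = e^(−0.54/0.2661) = 0.1314 → 13.14%.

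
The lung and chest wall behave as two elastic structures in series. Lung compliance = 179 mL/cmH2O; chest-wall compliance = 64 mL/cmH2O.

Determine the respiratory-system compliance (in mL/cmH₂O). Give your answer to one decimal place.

47.1

Lung and chest wall are elastances in series: 1/Crs = 1/CL + 1/Ccw.
1/Crs = 1/179 + 1/64 = 0.02121.
Crs = 47.148 mL/cmH2O.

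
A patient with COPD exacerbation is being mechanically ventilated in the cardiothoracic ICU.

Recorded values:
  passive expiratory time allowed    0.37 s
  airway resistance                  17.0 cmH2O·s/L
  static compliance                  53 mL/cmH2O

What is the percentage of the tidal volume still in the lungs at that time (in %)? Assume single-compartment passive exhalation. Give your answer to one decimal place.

τ = R × C = 17.0 × 53 mL/cmH2O = 17.0 × 0.053 L/cmH2O = 0.901 s.
Passive exhalation: V(t)/V₀ = e^(−t/τ) = e^(−0.37/0.901) = 0.6632.
Fraction remaining = 0.6632 → 66.32%.

66.3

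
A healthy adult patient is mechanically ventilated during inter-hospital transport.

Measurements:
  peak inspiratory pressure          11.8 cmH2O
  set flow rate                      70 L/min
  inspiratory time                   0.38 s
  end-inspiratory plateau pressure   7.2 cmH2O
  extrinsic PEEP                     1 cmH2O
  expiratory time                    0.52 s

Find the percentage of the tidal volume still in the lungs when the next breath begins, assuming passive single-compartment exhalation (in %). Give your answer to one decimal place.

15.8

Flow: 70 L/min ÷ 60 = 1.1667 L/s.
Vt = flow × Ti = 1.1667 L/s × 0.38 s × 1000 mL/L = 443.35 mL.
R = (PIP − Pplat)/V̇ = (11.8 − 7.2) / 1.1667 = 4.6/1.1667 = 3.943 cmH2O·s/L.
C = Vt/(Pplat − PEEP) = 443.35 / (7.2 − 1) = 443.35/6.2 = 71.508 mL/cmH2O.
τ = R × C = 3.943 × 0.07151 L/cmH2O = 0.282 s.
Fraction remaining at end-expiration = e^(−Te/τ) = e^(−0.52/0.282) = 0.1582 → 15.82%.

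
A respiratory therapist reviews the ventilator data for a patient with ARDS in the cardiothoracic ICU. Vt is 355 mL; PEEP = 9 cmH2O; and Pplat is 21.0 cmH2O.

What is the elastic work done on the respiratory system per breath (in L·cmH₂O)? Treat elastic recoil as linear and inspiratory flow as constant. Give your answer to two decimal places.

Elastic work ≈ ½ × (Pplat − PEEP) × Vt = 0.5 × (21.0 − 9) × 0.355 L = 0.5 × 12.0 × 0.355 = 2.13 L·cmH2O.

2.13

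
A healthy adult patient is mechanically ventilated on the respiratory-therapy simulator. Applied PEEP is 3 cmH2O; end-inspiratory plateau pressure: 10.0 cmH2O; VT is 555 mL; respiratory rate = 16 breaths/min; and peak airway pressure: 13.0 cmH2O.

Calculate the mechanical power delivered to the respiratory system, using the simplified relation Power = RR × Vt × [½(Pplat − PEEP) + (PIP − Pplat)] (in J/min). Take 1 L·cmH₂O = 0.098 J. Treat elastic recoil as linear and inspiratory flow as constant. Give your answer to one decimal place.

5.7

Per-breath work = Vt × [½(Pplat−PEEP) + (PIP−Pplat)] = 0.555 × [0.5×7.0 + 3.0] = 0.555 × 6.5 = 3.608 L·cmH2O.
Power = 16 × 3.608 = 57.728 L·cmH2O/min.
× 0.098 J/(L·cmH2O) → 5.657 J/min.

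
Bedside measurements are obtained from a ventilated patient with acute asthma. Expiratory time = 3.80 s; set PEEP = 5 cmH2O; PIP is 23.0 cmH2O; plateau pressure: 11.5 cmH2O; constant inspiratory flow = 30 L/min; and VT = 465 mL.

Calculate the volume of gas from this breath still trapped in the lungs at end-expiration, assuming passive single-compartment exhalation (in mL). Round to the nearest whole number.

46

Flow: 30 L/min ÷ 60 = 0.5 L/s.
R = (PIP − Pplat)/V̇ = (23.0 − 11.5) / 0.5 = 11.5/0.5 = 23.0 cmH2O·s/L.
C = Vt/(Pplat − PEEP) = 465.0 / (11.5 − 5) = 465.0/6.5 = 71.538 mL/cmH2O.
τ = R × C = 23.0 × 0.07154 L/cmH2O = 1.645 s.
Fraction remaining = e^(−Te/τ) = e^(−3.80/1.645) = 0.09926.
Trapped volume = 465.0 × 0.09926 = 46.156 mL.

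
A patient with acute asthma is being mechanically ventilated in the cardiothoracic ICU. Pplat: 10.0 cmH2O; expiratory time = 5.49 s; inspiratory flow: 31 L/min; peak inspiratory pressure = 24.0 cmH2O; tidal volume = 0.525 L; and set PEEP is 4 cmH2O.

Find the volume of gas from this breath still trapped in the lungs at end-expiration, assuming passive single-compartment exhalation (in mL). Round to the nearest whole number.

Flow: 31 L/min ÷ 60 = 0.5167 L/s.
R = (PIP − Pplat)/V̇ = (24.0 − 10.0) / 0.5167 = 14.0/0.5167 = 27.095 cmH2O·s/L.
C = Vt/(Pplat − PEEP) = 525.0 / (10.0 − 4) = 525.0/6.0 = 87.5 mL/cmH2O.
τ = R × C = 27.095 × 0.0875 L/cmH2O = 2.371 s.
Fraction remaining = e^(−Te/τ) = e^(−5.49/2.371) = 0.09872.
Trapped volume = 525.0 × 0.09872 = 51.828 mL.

52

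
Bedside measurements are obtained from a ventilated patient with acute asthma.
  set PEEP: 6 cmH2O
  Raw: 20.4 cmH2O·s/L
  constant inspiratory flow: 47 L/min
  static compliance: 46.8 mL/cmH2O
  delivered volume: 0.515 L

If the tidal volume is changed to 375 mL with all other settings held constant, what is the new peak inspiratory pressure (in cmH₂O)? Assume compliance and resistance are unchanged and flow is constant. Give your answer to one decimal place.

30.0

Flow: 47 L/min ÷ 60 = 0.7833 L/s.
PIP = Vt/C + R·V̇ + PEEP (constant-flow equation of motion).
Only the elastic term changes: ΔPIP = ΔVt / C = (375 − 515) / 46.8 = -2.991 cmH2O.
Original PIP = 515/46.8 + 20.4×0.7833 + 6 = 32.984 cmH2O; new PIP = 32.984 + (-2.991) = 29.993 cmH2O.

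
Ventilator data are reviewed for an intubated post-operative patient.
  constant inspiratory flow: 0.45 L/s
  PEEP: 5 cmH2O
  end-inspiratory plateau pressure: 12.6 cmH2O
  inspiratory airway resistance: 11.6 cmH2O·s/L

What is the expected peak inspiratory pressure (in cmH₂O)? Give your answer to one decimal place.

17.8

PIP = Pplat + Raw × flow = 12.6 + 11.6 × 0.45 = 12.6 + 5.22 = 17.82 cmH2O.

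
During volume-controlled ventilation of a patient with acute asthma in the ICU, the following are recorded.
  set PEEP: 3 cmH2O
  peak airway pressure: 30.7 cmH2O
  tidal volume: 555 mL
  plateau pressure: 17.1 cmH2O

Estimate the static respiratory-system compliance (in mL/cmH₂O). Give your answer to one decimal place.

Cstat = Vt / (Pplat − PEEP) = 555 / (17.1 − 3) = 555 / 14.1 = 39.362 mL/cmH2O.

39.4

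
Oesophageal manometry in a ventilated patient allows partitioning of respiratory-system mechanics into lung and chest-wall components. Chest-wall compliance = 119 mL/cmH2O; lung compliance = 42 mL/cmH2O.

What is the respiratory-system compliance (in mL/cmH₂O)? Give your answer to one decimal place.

Lung and chest wall are elastances in series: 1/Crs = 1/CL + 1/Ccw.
1/Crs = 1/42 + 1/119 = 0.03221.
Crs = 31.046 mL/cmH2O.

31.0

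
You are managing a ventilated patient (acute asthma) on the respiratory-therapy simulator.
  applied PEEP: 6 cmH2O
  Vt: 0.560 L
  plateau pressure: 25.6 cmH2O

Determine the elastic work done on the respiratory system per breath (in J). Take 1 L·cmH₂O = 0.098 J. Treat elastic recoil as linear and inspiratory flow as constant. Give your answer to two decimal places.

Elastic work ≈ ½ × (Pplat − PEEP) × Vt = 0.5 × (25.6 − 6) × 0.560 L = 0.5 × 19.6 × 0.560 = 5.488 L·cmH2O.
× 0.098 J/(L·cmH2O) → 0.5378 J.

0.54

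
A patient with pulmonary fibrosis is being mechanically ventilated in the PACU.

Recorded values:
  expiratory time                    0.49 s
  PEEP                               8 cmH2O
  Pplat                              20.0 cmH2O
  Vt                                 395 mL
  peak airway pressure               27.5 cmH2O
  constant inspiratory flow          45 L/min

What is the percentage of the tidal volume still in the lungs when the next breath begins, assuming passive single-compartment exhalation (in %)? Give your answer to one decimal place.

22.6

Flow: 45 L/min ÷ 60 = 0.75 L/s.
R = (PIP − Pplat)/V̇ = (27.5 − 20.0) / 0.75 = 7.5/0.75 = 10.0 cmH2O·s/L.
C = Vt/(Pplat − PEEP) = 395.0 / (20.0 − 8) = 395.0/12.0 = 32.917 mL/cmH2O.
τ = R × C = 10.0 × 0.03292 L/cmH2O = 0.3292 s.
Fraction remaining at end-expiration = e^(−Te/τ) = e^(−0.49/0.3292) = 0.2257 → 22.57%.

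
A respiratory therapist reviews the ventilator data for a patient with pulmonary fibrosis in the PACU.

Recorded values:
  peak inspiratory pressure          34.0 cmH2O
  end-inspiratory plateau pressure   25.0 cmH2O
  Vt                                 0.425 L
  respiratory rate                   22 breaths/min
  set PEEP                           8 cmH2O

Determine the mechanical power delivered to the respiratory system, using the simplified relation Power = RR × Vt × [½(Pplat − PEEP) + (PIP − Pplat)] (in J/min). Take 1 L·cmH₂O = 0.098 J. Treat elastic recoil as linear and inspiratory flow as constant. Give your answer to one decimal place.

16.0

Per-breath work = Vt × [½(Pplat−PEEP) + (PIP−Pplat)] = 0.425 × [0.5×17.0 + 9.0] = 0.425 × 17.5 = 7.438 L·cmH2O.
Power = 22 × 7.438 = 163.64 L·cmH2O/min.
× 0.098 J/(L·cmH2O) → 16.037 J/min.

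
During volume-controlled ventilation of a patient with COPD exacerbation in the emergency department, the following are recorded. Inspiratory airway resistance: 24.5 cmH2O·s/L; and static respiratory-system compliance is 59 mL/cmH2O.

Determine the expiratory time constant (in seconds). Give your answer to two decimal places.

1.45

τ = R × C = 24.5 × 59 mL/cmH2O = 24.5 × 0.059 L/cmH2O = 1.446 s.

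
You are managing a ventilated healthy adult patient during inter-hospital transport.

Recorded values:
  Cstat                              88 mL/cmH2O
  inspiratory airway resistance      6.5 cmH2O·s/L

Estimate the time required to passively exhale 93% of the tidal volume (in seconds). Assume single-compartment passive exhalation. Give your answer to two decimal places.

1.52

τ = R × C = 6.5 × 88 mL/cmH2O = 6.5 × 0.088 L/cmH2O = 0.572 s.
Exhaled fraction f = 1 − e^(−t/τ) → t = −τ·ln(1 − f) = −0.572·ln(0.07) = 1.521 s.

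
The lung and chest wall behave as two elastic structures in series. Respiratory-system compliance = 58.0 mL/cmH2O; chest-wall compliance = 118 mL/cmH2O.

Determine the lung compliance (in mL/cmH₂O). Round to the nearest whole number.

114

1/CL = 1/Crs − 1/Ccw.
1/CL = 1/58.0 − 1/118 = 0.008767.
CL = 114.06 mL/cmH2O.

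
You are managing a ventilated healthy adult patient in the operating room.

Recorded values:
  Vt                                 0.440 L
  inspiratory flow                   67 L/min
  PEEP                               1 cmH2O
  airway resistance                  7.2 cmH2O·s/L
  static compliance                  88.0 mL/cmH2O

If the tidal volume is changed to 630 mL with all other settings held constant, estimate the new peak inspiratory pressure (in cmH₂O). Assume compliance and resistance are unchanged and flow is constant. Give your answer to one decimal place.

16.2

Flow: 67 L/min ÷ 60 = 1.1167 L/s.
PIP = Vt/C + R·V̇ + PEEP (constant-flow equation of motion).
Only the elastic term changes: ΔPIP = ΔVt / C = (630 − 440) / 88.0 = 2.159 cmH2O.
Original PIP = 440/88.0 + 7.2×1.1167 + 1 = 14.04 cmH2O; new PIP = 14.04 + (2.159) = 16.199 cmH2O.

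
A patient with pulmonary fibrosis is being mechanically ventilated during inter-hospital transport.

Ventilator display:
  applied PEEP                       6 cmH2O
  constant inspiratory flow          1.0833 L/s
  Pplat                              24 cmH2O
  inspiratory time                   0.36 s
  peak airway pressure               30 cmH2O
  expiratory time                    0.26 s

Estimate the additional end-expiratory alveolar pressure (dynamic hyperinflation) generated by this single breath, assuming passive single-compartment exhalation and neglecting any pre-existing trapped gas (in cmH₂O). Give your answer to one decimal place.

Vt = flow × Ti = 1.0833 L/s × 0.36 s × 1000 mL/L = 389.99 mL.
R = (PIP − Pplat)/V̇ = (30 − 24) / 1.0833 = 6.0/1.0833 = 5.539 cmH2O·s/L.
C = Vt/(Pplat − PEEP) = 389.99 / (24 − 6) = 389.99/18.0 = 21.666 mL/cmH2O.
τ = R × C = 5.539 × 0.02167 L/cmH2O = 0.12 s.
Fraction remaining = e^(−Te/τ) = e^(−0.26/0.12) = 0.1146; trapped volume = 389.99 × 0.1146 = 44.693 mL.
Additional alveolar pressure from trapping ≈ V_trapped / C = 44.693 / 21.666 = 2.063 cmH2O.

2.1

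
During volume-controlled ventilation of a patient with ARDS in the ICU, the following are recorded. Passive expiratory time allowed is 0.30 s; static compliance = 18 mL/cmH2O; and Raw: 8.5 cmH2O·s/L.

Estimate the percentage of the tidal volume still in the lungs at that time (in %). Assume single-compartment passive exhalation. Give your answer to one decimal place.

τ = R × C = 8.5 × 18 mL/cmH2O = 8.5 × 0.018 L/cmH2O = 0.153 s.
Passive exhalation: V(t)/V₀ = e^(−t/τ) = e^(−0.30/0.153) = 0.1407.
Fraction remaining = 0.1407 → 14.07%.

14.1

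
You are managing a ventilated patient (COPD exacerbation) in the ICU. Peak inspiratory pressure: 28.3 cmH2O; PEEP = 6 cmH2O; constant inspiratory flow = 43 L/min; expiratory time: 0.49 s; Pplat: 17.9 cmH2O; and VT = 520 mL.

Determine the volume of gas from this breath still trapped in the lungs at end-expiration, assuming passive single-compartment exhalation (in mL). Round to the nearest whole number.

Flow: 43 L/min ÷ 60 = 0.7167 L/s.
R = (PIP − Pplat)/V̇ = (28.3 − 17.9) / 0.7167 = 10.4/0.7167 = 14.511 cmH2O·s/L.
C = Vt/(Pplat − PEEP) = 520.0 / (17.9 − 6) = 520.0/11.9 = 43.697 mL/cmH2O.
τ = R × C = 14.511 × 0.0437 L/cmH2O = 0.6341 s.
Fraction remaining = e^(−Te/τ) = e^(−0.49/0.6341) = 0.4617.
Trapped volume = 520.0 × 0.4617 = 240.08 mL.

240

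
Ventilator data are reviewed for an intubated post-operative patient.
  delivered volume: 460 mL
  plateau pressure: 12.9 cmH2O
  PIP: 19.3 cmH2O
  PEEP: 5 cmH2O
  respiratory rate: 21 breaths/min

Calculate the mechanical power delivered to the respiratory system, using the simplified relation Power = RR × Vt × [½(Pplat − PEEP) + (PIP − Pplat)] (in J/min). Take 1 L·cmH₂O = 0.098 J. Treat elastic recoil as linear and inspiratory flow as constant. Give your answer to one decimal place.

9.8

Per-breath work = Vt × [½(Pplat−PEEP) + (PIP−Pplat)] = 0.460 × [0.5×7.9 + 6.4] = 0.460 × 10.35 = 4.761 L·cmH2O.
Power = 21 × 4.761 = 99.981 L·cmH2O/min.
× 0.098 J/(L·cmH2O) → 9.798 J/min.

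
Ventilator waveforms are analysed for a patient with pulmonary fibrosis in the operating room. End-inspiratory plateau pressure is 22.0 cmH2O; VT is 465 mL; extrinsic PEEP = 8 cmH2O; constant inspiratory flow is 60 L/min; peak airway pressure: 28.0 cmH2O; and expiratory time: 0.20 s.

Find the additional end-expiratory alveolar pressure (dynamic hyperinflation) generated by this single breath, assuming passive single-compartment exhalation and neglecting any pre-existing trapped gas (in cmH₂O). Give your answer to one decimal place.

Flow: 60 L/min ÷ 60 = 1 L/s.
R = (PIP − Pplat)/V̇ = (28.0 − 22.0) / 1 = 6.0/1 = 6.0 cmH2O·s/L.
C = Vt/(Pplat − PEEP) = 465.0 / (22.0 − 8) = 465.0/14.0 = 33.214 mL/cmH2O.
τ = R × C = 6.0 × 0.03321 L/cmH2O = 0.1993 s.
Fraction remaining = e^(−Te/τ) = e^(−0.20/0.1993) = 0.3666; trapped volume = 465.0 × 0.3666 = 170.47 mL.
Additional alveolar pressure from trapping ≈ V_trapped / C = 170.47 / 33.214 = 5.132 cmH2O.

5.1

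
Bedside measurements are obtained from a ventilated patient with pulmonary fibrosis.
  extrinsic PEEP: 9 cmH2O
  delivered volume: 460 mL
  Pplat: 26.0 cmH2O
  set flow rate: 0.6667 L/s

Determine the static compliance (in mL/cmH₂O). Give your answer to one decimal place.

27.1

Cstat = Vt / (Pplat − PEEP) = 460 / (26.0 − 9) = 460 / 17.0 = 27.059 mL/cmH2O.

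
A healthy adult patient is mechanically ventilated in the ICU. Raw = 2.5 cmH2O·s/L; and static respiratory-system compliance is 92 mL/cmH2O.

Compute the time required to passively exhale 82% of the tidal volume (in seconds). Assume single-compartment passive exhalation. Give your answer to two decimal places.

τ = R × C = 2.5 × 92 mL/cmH2O = 2.5 × 0.092 L/cmH2O = 0.23 s.
Exhaled fraction f = 1 − e^(−t/τ) → t = −τ·ln(1 − f) = −0.23·ln(0.18) = 0.3944 s.

0.39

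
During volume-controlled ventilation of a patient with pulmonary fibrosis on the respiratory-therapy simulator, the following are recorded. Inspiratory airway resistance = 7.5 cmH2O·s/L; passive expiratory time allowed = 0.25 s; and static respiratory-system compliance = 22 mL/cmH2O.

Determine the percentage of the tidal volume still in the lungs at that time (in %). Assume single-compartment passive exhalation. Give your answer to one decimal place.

22.0

τ = R × C = 7.5 × 22 mL/cmH2O = 7.5 × 0.022 L/cmH2O = 0.165 s.
Passive exhalation: V(t)/V₀ = e^(−t/τ) = e^(−0.25/0.165) = 0.2198.
Fraction remaining = 0.2198 → 21.98%.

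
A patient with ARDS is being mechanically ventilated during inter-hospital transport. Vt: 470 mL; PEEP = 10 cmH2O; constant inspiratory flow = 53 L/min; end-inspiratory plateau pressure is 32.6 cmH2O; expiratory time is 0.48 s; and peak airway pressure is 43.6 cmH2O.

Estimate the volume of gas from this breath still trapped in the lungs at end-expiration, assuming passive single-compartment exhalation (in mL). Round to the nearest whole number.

74

Flow: 53 L/min ÷ 60 = 0.8833 L/s.
R = (PIP − Pplat)/V̇ = (43.6 − 32.6) / 0.8833 = 11.0/0.8833 = 12.453 cmH2O·s/L.
C = Vt/(Pplat − PEEP) = 470.0 / (32.6 − 10) = 470.0/22.6 = 20.796 mL/cmH2O.
τ = R × C = 12.453 × 0.0208 L/cmH2O = 0.259 s.
Fraction remaining = e^(−Te/τ) = e^(−0.48/0.259) = 0.1567.
Trapped volume = 470.0 × 0.1567 = 73.649 mL.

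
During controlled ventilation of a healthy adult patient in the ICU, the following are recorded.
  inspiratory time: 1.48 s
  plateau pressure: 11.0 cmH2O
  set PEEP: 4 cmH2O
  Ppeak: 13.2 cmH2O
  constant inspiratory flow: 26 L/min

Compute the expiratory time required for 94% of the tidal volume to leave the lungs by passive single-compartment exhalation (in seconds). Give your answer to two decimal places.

Flow: 26 L/min ÷ 60 = 0.4333 L/s.
Vt = flow × Ti = 0.4333 L/s × 1.48 s × 1000 mL/L = 641.28 mL.
R = (PIP − Pplat)/V̇ = (13.2 − 11.0) / 0.4333 = 2.2/0.4333 = 5.077 cmH2O·s/L.
C = Vt/(Pplat − PEEP) = 641.28 / (11.0 − 4) = 641.28/7.0 = 91.611 mL/cmH2O.
τ = R × C = 5.077 × 0.09161 L/cmH2O = 0.4651 s.
t = −τ·ln(1 − 0.94) = −0.4651·ln(0.06) = 1.309 s.

1.31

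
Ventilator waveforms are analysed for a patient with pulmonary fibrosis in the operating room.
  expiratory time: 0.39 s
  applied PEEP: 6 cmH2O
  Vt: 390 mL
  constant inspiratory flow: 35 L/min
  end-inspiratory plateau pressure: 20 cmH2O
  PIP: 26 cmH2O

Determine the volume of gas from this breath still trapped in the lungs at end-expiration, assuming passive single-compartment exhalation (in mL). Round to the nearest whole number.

Flow: 35 L/min ÷ 60 = 0.5833 L/s.
R = (PIP − Pplat)/V̇ = (26 − 20) / 0.5833 = 6.0/0.5833 = 10.286 cmH2O·s/L.
C = Vt/(Pplat − PEEP) = 390.0 / (20 − 6) = 390.0/14.0 = 27.857 mL/cmH2O.
τ = R × C = 10.286 × 0.02786 L/cmH2O = 0.2866 s.
Fraction remaining = e^(−Te/τ) = e^(−0.39/0.2866) = 0.2565.
Trapped volume = 390.0 × 0.2565 = 100.04 mL.

100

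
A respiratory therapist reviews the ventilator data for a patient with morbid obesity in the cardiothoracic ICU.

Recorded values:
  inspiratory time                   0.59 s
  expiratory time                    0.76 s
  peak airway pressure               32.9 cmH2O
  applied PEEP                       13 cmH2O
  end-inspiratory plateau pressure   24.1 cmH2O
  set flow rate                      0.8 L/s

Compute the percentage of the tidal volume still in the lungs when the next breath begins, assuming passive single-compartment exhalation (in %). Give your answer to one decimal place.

Vt = flow × Ti = 0.8 L/s × 0.59 s × 1000 mL/L = 472.0 mL.
R = (PIP − Pplat)/V̇ = (32.9 − 24.1) / 0.8 = 8.8/0.8 = 11.0 cmH2O·s/L.
C = Vt/(Pplat − PEEP) = 472.0 / (24.1 − 13) = 472.0/11.1 = 42.523 mL/cmH2O.
τ = R × C = 11.0 × 0.04252 L/cmH2O = 0.4677 s.
Fraction remaining at end-expiration = e^(−Te/τ) = e^(−0.76/0.4677) = 0.1969 → 19.69%.

19.7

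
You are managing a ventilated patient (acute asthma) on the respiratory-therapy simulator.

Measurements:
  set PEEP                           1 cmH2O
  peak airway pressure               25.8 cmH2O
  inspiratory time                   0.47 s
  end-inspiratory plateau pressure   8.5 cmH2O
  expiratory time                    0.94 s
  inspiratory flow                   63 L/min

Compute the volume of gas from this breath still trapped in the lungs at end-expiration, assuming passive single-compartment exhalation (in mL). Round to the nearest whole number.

Flow: 63 L/min ÷ 60 = 1.05 L/s.
Vt = flow × Ti = 1.05 L/s × 0.47 s × 1000 mL/L = 493.5 mL.
R = (PIP − Pplat)/V̇ = (25.8 − 8.5) / 1.05 = 17.3/1.05 = 16.476 cmH2O·s/L.
C = Vt/(Pplat − PEEP) = 493.5 / (8.5 − 1) = 493.5/7.5 = 65.8 mL/cmH2O.
τ = R × C = 16.476 × 0.0658 L/cmH2O = 1.084 s.
Fraction remaining = e^(−Te/τ) = e^(−0.94/1.084) = 0.4201.
Trapped volume = 493.5 × 0.4201 = 207.32 mL.

207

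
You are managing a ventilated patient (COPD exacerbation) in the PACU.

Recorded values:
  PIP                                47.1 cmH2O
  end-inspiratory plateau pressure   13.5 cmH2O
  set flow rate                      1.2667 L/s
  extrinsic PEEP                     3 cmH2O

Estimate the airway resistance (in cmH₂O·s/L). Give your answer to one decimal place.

26.5

Raw = (PIP − Pplat) / flow = (47.1 − 13.5) / 1.2667 = 33.6 / 1.2667 = 26.526 cmH2O·s/L.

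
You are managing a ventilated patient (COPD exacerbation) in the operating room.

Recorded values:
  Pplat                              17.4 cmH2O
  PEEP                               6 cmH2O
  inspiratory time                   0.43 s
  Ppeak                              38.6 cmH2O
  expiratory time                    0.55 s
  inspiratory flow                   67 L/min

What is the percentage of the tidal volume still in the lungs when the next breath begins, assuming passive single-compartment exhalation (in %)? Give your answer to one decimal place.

Flow: 67 L/min ÷ 60 = 1.1167 L/s.
Vt = flow × Ti = 1.1167 L/s × 0.43 s × 1000 mL/L = 480.18 mL.
R = (PIP − Pplat)/V̇ = (38.6 − 17.4) / 1.1167 = 21.2/1.1167 = 18.985 cmH2O·s/L.
C = Vt/(Pplat − PEEP) = 480.18 / (17.4 − 6) = 480.18/11.4 = 42.121 mL/cmH2O.
τ = R × C = 18.985 × 0.04212 L/cmH2O = 0.7996 s.
Fraction remaining at end-expiration = e^(−Te/τ) = e^(−0.55/0.7996) = 0.5027 → 50.27%.

50.3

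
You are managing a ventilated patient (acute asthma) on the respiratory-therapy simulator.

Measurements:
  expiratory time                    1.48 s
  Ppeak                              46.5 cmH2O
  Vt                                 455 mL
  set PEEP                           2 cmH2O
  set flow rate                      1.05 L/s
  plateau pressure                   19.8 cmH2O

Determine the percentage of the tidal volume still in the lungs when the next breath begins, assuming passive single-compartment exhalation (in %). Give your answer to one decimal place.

10.3

R = (PIP − Pplat)/V̇ = (46.5 − 19.8) / 1.05 = 26.7/1.05 = 25.429 cmH2O·s/L.
C = Vt/(Pplat − PEEP) = 455.0 / (19.8 − 2) = 455.0/17.8 = 25.562 mL/cmH2O.
τ = R × C = 25.429 × 0.02556 L/cmH2O = 0.65 s.
Fraction remaining at end-expiration = e^(−Te/τ) = e^(−1.48/0.65) = 0.1026 → 10.26%.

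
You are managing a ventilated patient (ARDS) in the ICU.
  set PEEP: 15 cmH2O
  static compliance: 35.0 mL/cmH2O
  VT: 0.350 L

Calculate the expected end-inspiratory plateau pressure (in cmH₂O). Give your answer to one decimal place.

Pplat = PEEP + Vt / Cstat = 15 + 350 / 35.0 = 15 + 10.0 = 25.0 cmH2O.

25.0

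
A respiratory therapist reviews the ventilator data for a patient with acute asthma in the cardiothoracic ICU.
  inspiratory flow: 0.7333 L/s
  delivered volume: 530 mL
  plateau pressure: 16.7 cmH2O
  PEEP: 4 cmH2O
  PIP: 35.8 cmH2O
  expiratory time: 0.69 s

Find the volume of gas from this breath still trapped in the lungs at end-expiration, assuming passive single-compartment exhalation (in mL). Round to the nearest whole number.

R = (PIP − Pplat)/V̇ = (35.8 − 16.7) / 0.7333 = 19.1/0.7333 = 26.047 cmH2O·s/L.
C = Vt/(Pplat − PEEP) = 530.0 / (16.7 − 4) = 530.0/12.7 = 41.732 mL/cmH2O.
τ = R × C = 26.047 × 0.04173 L/cmH2O = 1.087 s.
Fraction remaining = e^(−Te/τ) = e^(−0.69/1.087) = 0.5301.
Trapped volume = 530.0 × 0.5301 = 280.95 mL.

281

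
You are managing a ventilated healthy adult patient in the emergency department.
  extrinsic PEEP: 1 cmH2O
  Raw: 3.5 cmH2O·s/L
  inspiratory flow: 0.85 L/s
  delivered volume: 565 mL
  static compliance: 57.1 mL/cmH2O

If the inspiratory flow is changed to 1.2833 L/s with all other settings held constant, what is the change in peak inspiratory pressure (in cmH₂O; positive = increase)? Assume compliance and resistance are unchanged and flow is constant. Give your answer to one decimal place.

1.5

PIP = Vt/C + R·V̇ + PEEP (constant-flow equation of motion).
Only the resistive term changes: ΔPIP = R × ΔV̇ = 3.5 × (1.2833 − 0.85) = 3.5 × 0.4333 = 1.517 cmH2O.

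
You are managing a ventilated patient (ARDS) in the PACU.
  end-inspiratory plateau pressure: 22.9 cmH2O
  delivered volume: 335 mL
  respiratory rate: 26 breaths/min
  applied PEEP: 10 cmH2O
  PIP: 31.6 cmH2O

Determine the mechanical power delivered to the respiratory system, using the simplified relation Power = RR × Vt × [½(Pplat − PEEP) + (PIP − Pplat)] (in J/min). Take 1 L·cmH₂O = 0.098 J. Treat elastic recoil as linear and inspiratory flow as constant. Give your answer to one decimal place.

12.9

Per-breath work = Vt × [½(Pplat−PEEP) + (PIP−Pplat)] = 0.335 × [0.5×12.9 + 8.7] = 0.335 × 15.15 = 5.075 L·cmH2O.
Power = 26 × 5.075 = 131.95 L·cmH2O/min.
× 0.098 J/(L·cmH2O) → 12.931 J/min.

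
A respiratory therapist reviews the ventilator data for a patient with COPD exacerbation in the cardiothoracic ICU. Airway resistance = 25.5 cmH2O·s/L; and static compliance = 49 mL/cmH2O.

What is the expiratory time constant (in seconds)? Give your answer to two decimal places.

τ = R × C = 25.5 × 49 mL/cmH2O = 25.5 × 0.049 L/cmH2O = 1.25 s.

1.25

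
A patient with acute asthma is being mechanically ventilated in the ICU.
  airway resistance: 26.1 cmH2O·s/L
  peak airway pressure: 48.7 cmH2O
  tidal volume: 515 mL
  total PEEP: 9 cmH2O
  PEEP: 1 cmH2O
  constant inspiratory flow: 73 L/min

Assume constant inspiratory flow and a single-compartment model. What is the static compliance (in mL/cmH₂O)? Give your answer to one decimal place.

64.8

Flow: 73 L/min ÷ 60 = 1.2167 L/s.
Total PEEP = 9 cmH2O (set 1 + intrinsic 8); this is the baseline alveolar pressure.
Equation of motion (constant flow): PIP = Vt/C + R·V̇ + PEEP.
Vt/C = PIP − R·V̇ − PEEP = 48.7 − 26.1×1.2167 − 9 = 48.7 − 31.756 − 9 = 7.944 cmH2O.
C = Vt / 7.944 = 515 / 7.944 = 64.829 mL/cmH2O.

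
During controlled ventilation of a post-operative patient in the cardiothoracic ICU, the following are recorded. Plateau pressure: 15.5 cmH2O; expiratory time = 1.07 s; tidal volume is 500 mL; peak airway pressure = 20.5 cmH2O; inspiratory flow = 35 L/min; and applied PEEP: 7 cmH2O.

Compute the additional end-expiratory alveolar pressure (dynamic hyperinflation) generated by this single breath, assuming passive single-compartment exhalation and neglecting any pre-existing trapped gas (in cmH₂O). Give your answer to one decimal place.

1.0

Flow: 35 L/min ÷ 60 = 0.5833 L/s.
R = (PIP − Pplat)/V̇ = (20.5 − 15.5) / 0.5833 = 5.0/0.5833 = 8.572 cmH2O·s/L.
C = Vt/(Pplat − PEEP) = 500.0 / (15.5 − 7) = 500.0/8.5 = 58.824 mL/cmH2O.
τ = R × C = 8.572 × 0.05882 L/cmH2O = 0.5042 s.
Fraction remaining = e^(−Te/τ) = e^(−1.07/0.5042) = 0.1198; trapped volume = 500.0 × 0.1198 = 59.9 mL.
Additional alveolar pressure from trapping ≈ V_trapped / C = 59.9 / 58.824 = 1.018 cmH2O.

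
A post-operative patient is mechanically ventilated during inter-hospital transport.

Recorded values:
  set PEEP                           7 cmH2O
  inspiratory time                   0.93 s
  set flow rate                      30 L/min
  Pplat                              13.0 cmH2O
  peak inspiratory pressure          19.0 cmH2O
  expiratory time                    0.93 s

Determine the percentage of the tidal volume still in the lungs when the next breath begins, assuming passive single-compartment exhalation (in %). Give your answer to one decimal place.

Flow: 30 L/min ÷ 60 = 0.5 L/s.
Vt = flow × Ti = 0.5 L/s × 0.93 s × 1000 mL/L = 465.0 mL.
R = (PIP − Pplat)/V̇ = (19.0 − 13.0) / 0.5 = 6.0/0.5 = 12.0 cmH2O·s/L.
C = Vt/(Pplat − PEEP) = 465.0 / (13.0 − 7) = 465.0/6.0 = 77.5 mL/cmH2O.
τ = R × C = 12.0 × 0.0775 L/cmH2O = 0.93 s.
Fraction remaining at end-expiration = e^(−Te/τ) = e^(−0.93/0.93) = 0.3679 → 36.79%.

36.8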